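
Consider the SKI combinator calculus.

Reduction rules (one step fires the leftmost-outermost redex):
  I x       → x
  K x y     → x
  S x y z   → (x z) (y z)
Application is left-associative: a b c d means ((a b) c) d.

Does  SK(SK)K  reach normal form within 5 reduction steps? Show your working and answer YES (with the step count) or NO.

Answer: YES — reaches normal form K in 2 ≤ 5 steps

Derivation:
  start: SK(SK)K
  step 1: KK(SKK)
  step 2: K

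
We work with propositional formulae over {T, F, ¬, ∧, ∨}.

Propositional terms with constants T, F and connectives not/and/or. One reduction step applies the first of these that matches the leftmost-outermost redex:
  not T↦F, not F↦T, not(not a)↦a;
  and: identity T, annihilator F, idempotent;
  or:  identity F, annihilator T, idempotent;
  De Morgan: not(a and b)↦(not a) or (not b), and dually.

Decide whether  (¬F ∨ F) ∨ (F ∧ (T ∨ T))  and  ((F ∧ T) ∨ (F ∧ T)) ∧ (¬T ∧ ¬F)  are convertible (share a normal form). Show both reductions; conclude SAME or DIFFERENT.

Answer: DIFFERENT — A ⇓ T, B ⇓ F

Derivation:
Term A:
  start: (¬F ∨ F) ∨ (F ∧ (T ∨ T))
  [1] ¬F ∨ (F ∧ (T ∨ T))
  [2] T ∨ (F ∧ (T ∨ T))
  [3] T

Term B:
  start: ((F ∧ T) ∨ (F ∧ T)) ∧ (¬T ∧ ¬F)
  [1] (F ∧ T) ∧ (¬T ∧ ¬F)
  [2] F ∧ (¬T ∧ ¬F)
  [3] F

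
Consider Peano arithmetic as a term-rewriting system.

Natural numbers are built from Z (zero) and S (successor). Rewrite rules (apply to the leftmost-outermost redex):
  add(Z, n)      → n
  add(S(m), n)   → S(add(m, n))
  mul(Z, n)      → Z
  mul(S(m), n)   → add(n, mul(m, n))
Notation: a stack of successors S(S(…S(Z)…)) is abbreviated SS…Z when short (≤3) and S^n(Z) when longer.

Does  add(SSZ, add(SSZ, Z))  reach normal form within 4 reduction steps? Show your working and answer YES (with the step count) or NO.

  start: add(SSZ, add(SSZ, Z))
  [1] S(add(SZ, add(SSZ, Z)))
  [2] S(S(add(Z, add(SSZ, Z))))
  [3] S(S(add(SSZ, Z)))
  [4] S(S(S(add(SZ, Z))))

Answer: NO — after 4 steps the term is S(S(S(add(SZ, Z)))), not yet normal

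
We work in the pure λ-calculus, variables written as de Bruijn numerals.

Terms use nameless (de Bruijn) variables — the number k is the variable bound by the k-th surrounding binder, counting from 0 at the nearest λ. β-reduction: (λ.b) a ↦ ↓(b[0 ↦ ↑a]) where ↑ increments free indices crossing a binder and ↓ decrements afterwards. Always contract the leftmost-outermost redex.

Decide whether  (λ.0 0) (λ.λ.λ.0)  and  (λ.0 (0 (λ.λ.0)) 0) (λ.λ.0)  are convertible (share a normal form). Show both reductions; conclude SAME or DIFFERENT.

Answer: SAME — A ⇓ λ.λ.0, B ⇓ λ.λ.0

Working:
Term A:
  start: (λ.0 0) (λ.λ.λ.0)
  [1] (λ.λ.λ.0) (λ.λ.λ.0)
  [2] λ.λ.0

Term B:
  start: (λ.0 (0 (λ.λ.0)) 0) (λ.λ.0)
  [1] (λ.λ.0) ((λ.λ.0) (λ.λ.0)) (λ.λ.0)
  [2] (λ.0) (λ.λ.0)
  [3] λ.λ.0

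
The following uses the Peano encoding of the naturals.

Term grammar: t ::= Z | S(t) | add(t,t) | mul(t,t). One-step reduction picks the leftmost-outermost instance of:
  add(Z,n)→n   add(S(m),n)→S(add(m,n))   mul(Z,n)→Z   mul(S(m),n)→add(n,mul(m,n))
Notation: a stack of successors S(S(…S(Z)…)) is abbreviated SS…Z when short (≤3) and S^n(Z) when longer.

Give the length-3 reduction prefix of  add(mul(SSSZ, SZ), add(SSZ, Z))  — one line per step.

Answer: after 3 steps: S(add(add(Z, mul(SSZ, SZ)), add(SSZ, Z)))

Reduction:
  start: add(mul(SSSZ, SZ), add(SSZ, Z))
  step 1: add(add(SZ, mul(SSZ, SZ)), add(SSZ, Z))
  step 2: add(S(add(Z, mul(SSZ, SZ))), add(SSZ, Z))
  step 3: S(add(add(Z, mul(SSZ, SZ)), add(SSZ, Z)))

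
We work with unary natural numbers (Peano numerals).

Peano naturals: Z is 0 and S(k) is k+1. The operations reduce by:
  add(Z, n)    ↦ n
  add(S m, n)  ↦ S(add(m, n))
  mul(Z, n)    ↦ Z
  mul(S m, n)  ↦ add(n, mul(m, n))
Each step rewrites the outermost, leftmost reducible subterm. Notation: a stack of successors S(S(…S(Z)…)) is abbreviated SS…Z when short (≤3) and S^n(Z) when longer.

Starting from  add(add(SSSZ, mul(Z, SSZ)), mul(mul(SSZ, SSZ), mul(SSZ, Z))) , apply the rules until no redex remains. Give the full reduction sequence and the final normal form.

  start: add(add(SSSZ, mul(Z, SSZ)), mul(mul(SSZ, SSZ), mul(SSZ, Z)))
  [1] add(S(add(SSZ, mul(Z, SSZ))), mul(mul(SSZ, SSZ), mul(SSZ, Z)))
  [2] S(add(add(SSZ, mul(Z, SSZ)), mul(mul(SSZ, SSZ), mul(SSZ, Z))))
  [3] S(add(S(add(SZ, mul(Z, SSZ))), mul(mul(SSZ, SSZ), mul(SSZ, Z))))
  [4] S(S(add(add(SZ, mul(Z, SSZ)), mul(mul(SSZ, SSZ), mul(SSZ, Z)))))
  [5] S(S(add(S(add(Z, mul(Z, SSZ))), mul(mul(SSZ, SSZ), mul(SSZ, Z)))))
  [6] S(S(S(add(add(Z, mul(Z, SSZ)), mul(mul(SSZ, SSZ), mul(SSZ, Z))))))
  [7] S(S(S(add(mul(Z, SSZ), mul(mul(SSZ, SSZ), mul(SSZ, Z))))))
  [8] S(S(S(add(Z, mul(mul(SSZ, SSZ), mul(SSZ, Z))))))
  [9] S(S(S(mul(mul(SSZ, SSZ), mul(SSZ, Z)))))
  [10] S(S(S(mul(add(SSZ, mul(SZ, SSZ)), mul(SSZ, Z)))))
  [11] S(S(S(mul(S(add(SZ, mul(SZ, SSZ))), mul(SSZ, Z)))))
  [12] S(S(S(add(mul(SSZ, Z), mul(add(SZ, mul(SZ, SSZ)), mul(SSZ, Z))))))
  [13] S(S(S(add(add(Z, mul(SZ, Z)), mul(add(SZ, mul(SZ, SSZ)), mul(SSZ, Z))))))
  [14] S(S(S(add(mul(SZ, Z), mul(add(SZ, mul(SZ, SSZ)), mul(SSZ, Z))))))
  [15] S(S(S(add(add(Z, mul(Z, Z)), mul(add(SZ, mul(SZ, SSZ)), mul(SSZ, Z))))))
  [16] S(S(S(add(mul(Z, Z), mul(add(SZ, mul(SZ, SSZ)), mul(SSZ, Z))))))
  [17] S(S(S(add(Z, mul(add(SZ, mul(SZ, SSZ)), mul(SSZ, Z))))))
  [18] S(S(S(mul(add(SZ, mul(SZ, SSZ)), mul(SSZ, Z)))))
  [19] S(S(S(mul(S(add(Z, mul(SZ, SSZ))), mul(SSZ, Z)))))
  [20] S(S(S(add(mul(SSZ, Z), mul(add(Z, mul(SZ, SSZ)), mul(SSZ, Z))))))
  [21] S(S(S(add(add(Z, mul(SZ, Z)), mul(add(Z, mul(SZ, SSZ)), mul(SSZ, Z))))))
  [22] S(S(S(add(mul(SZ, Z), mul(add(Z, mul(SZ, SSZ)), mul(SSZ, Z))))))
  [23] S(S(S(add(add(Z, mul(Z, Z)), mul(add(Z, mul(SZ, SSZ)), mul(SSZ, Z))))))
  [24] S(S(S(add(mul(Z, Z), mul(add(Z, mul(SZ, SSZ)), mul(SSZ, Z))))))
  [25] S(S(S(add(Z, mul(add(Z, mul(SZ, SSZ)), mul(SSZ, Z))))))
  [26] S(S(S(mul(add(Z, mul(SZ, SSZ)), mul(SSZ, Z)))))
  [27] S(S(S(mul(mul(SZ, SSZ), mul(SSZ, Z)))))
  [28] S(S(S(mul(add(SSZ, mul(Z, SSZ)), mul(SSZ, Z)))))
  [29] S(S(S(mul(S(add(SZ, mul(Z, SSZ))), mul(SSZ, Z)))))
  [30] S(S(S(add(mul(SSZ, Z), mul(add(SZ, mul(Z, SSZ)), mul(SSZ, Z))))))
  [31] S(S(S(add(add(Z, mul(SZ, Z)), mul(add(SZ, mul(Z, SSZ)), mul(SSZ, Z))))))
  [32] S(S(S(add(mul(SZ, Z), mul(add(SZ, mul(Z, SSZ)), mul(SSZ, Z))))))
  [33] S(S(S(add(add(Z, mul(Z, Z)), mul(add(SZ, mul(Z, SSZ)), mul(SSZ, Z))))))
  [34] S(S(S(add(mul(Z, Z), mul(add(SZ, mul(Z, SSZ)), mul(SSZ, Z))))))
  [35] S(S(S(add(Z, mul(add(SZ, mul(Z, SSZ)), mul(SSZ, Z))))))
  [36] S(S(S(mul(add(SZ, mul(Z, SSZ)), mul(SSZ, Z)))))
  [37] S(S(S(mul(S(add(Z, mul(Z, SSZ))), mul(SSZ, Z)))))
  [38] S(S(S(add(mul(SSZ, Z), mul(add(Z, mul(Z, SSZ)), mul(SSZ, Z))))))
  [39] S(S(S(add(add(Z, mul(SZ, Z)), mul(add(Z, mul(Z, SSZ)), mul(SSZ, Z))))))
  [40] S(S(S(add(mul(SZ, Z), mul(add(Z, mul(Z, SSZ)), mul(SSZ, Z))))))
  [41] S(S(S(add(add(Z, mul(Z, Z)), mul(add(Z, mul(Z, SSZ)), mul(SSZ, Z))))))
  [42] S(S(S(add(mul(Z, Z), mul(add(Z, mul(Z, SSZ)), mul(SSZ, Z))))))
  [43] S(S(S(add(Z, mul(add(Z, mul(Z, SSZ)), mul(SSZ, Z))))))
  [44] S(S(S(mul(add(Z, mul(Z, SSZ)), mul(SSZ, Z)))))
  [45] S(S(S(mul(mul(Z, SSZ), mul(SSZ, Z)))))
  [46] S(S(S(mul(Z, mul(SSZ, Z)))))
  [47] SSSZ

Answer: normal form = SSSZ  (in 47 steps)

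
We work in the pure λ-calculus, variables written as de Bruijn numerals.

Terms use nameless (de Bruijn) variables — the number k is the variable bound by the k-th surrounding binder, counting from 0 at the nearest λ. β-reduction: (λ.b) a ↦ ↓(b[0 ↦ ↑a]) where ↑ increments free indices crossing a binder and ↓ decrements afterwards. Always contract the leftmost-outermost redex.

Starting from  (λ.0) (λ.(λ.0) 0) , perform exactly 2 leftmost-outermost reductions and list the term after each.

  start: (λ.0) (λ.(λ.0) 0)
  step 1: λ.(λ.0) 0
  step 2: λ.0

Answer: after 2 steps: λ.0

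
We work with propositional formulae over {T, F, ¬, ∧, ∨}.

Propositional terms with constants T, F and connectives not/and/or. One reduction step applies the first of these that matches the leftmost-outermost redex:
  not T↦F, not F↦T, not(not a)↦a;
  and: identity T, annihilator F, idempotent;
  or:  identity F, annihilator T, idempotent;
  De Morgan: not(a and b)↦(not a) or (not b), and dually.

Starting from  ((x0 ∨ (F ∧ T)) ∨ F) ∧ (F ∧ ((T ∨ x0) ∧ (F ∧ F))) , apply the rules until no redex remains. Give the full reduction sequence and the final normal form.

  start: ((x0 ∨ (F ∧ T)) ∨ F) ∧ (F ∧ ((T ∨ x0) ∧ (F ∧ F)))
  step 1: (x0 ∨ (F ∧ T)) ∧ (F ∧ ((T ∨ x0) ∧ (F ∧ F)))
  step 2: (x0 ∨ F) ∧ (F ∧ ((T ∨ x0) ∧ (F ∧ F)))
  step 3: x0 ∧ (F ∧ ((T ∨ x0) ∧ (F ∧ F)))
  step 4: x0 ∧ F
  step 5: F

Answer: normal form = F  (in 5 steps)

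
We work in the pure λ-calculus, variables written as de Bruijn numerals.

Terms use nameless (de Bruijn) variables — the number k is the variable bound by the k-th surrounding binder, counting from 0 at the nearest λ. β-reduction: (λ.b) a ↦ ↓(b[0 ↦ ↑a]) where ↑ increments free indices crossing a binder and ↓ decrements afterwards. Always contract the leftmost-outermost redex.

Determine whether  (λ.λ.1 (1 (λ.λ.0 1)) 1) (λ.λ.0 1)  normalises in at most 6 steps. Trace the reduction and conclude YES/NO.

Answer: YES — reaches normal form λ.λ.0 (λ.0 (λ.λ.0 1)) in 5 ≤ 6 steps

Derivation:
  start: (λ.λ.1 (1 (λ.λ.0 1)) 1) (λ.λ.0 1)
  [1] λ.(λ.λ.0 1) ((λ.λ.0 1) (λ.λ.0 1)) (λ.λ.0 1)
  [2] λ.(λ.0 ((λ.λ.0 1) (λ.λ.0 1))) (λ.λ.0 1)
  [3] λ.(λ.λ.0 1) ((λ.λ.0 1) (λ.λ.0 1))
  [4] λ.λ.0 ((λ.λ.0 1) (λ.λ.0 1))
  [5] λ.λ.0 (λ.0 (λ.λ.0 1))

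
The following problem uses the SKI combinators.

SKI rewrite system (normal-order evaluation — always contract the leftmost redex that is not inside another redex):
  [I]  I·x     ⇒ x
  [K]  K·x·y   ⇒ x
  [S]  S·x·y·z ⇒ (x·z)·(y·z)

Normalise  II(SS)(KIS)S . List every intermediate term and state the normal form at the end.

  start: II(SS)(KIS)S
  step 1: I(SS)(KIS)S
  step 2: SS(KIS)S
  step 3: SS(KISS)
  step 4: SS(IS)
  step 5: SSS

Answer: normal form = SSS  (in 5 steps)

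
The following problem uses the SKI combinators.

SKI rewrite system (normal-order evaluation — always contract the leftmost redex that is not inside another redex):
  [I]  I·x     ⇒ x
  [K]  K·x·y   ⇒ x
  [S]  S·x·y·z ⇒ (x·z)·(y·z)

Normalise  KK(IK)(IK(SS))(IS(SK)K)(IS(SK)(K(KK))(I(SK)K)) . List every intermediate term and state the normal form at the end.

  start: KK(IK)(IK(SS))(IS(SK)K)(IS(SK)(K(KK))(I(SK)K))
  step 1: K(IK(SS))(IS(SK)K)(IS(SK)(K(KK))(I(SK)K))
  step 2: IK(SS)(IS(SK)(K(KK))(I(SK)K))
  step 3: K(SS)(IS(SK)(K(KK))(I(SK)K))
  step 4: SS

Answer: normal form = SS  (in 4 steps)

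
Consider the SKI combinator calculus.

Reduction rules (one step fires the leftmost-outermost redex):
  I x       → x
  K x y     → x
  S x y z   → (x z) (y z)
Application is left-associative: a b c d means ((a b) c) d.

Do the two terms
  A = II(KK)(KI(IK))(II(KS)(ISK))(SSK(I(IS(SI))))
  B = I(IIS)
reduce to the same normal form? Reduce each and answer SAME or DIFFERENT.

Term A:
  start: II(KK)(KI(IK))(II(KS)(ISK))(SSK(I(IS(SI))))
  →1  I(KK)(KI(IK))(II(KS)(ISK))(SSK(I(IS(SI))))
  →2  KK(KI(IK))(II(KS)(ISK))(SSK(I(IS(SI))))
  →3  K(II(KS)(ISK))(SSK(I(IS(SI))))
  →4  II(KS)(ISK)
  →5  I(KS)(ISK)
  →6  KS(ISK)
  →7  S

Term B:
  start: I(IIS)
  →1  IIS
  →2  IS
  →3  S

Answer: SAME — A ⇓ S, B ⇓ S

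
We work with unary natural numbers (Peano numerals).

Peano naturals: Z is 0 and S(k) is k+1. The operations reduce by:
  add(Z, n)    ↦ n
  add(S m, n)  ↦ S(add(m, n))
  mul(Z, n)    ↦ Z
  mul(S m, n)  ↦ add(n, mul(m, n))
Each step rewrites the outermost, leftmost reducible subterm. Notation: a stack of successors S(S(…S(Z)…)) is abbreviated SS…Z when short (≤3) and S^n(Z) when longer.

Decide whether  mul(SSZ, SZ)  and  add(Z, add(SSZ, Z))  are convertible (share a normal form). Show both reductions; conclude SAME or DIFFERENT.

Term A:
  start: mul(SSZ, SZ)
  →1  add(SZ, mul(SZ, SZ))
  →2  S(add(Z, mul(SZ, SZ)))
  →3  S(mul(SZ, SZ))
  →4  S(add(SZ, mul(Z, SZ)))
  →5  S(S(add(Z, mul(Z, SZ))))
  →6  S(S(mul(Z, SZ)))
  →7  SSZ

Term B:
  start: add(Z, add(SSZ, Z))
  →1  add(SSZ, Z)
  →2  S(add(SZ, Z))
  →3  S(S(add(Z, Z)))
  →4  SSZ

Answer: SAME — A ⇓ SSZ, B ⇓ SSZ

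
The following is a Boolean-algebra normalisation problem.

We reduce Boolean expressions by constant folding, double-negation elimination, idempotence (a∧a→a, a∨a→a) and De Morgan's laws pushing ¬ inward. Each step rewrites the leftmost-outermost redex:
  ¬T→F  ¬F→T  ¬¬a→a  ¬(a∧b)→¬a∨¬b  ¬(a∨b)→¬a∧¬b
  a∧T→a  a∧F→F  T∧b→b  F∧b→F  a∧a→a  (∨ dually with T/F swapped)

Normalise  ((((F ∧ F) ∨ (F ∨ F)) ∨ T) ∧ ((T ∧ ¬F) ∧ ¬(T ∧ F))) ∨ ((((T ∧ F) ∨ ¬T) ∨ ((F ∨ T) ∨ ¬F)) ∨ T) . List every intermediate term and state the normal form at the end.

  start: ((((F ∧ F) ∨ (F ∨ F)) ∨ T) ∧ ((T ∧ ¬F) ∧ ¬(T ∧ F))) ∨ ((((T ∧ F) ∨ ¬T) ∨ ((F ∨ T) ∨ ¬F)) ∨ T)
  step 1: (T ∧ ((T ∧ ¬F) ∧ ¬(T ∧ F))) ∨ ((((T ∧ F) ∨ ¬T) ∨ ((F ∨ T) ∨ ¬F)) ∨ T)
  step 2: ((T ∧ ¬F) ∧ ¬(T ∧ F)) ∨ ((((T ∧ F) ∨ ¬T) ∨ ((F ∨ T) ∨ ¬F)) ∨ T)
  step 3: (¬F ∧ ¬(T ∧ F)) ∨ ((((T ∧ F) ∨ ¬T) ∨ ((F ∨ T) ∨ ¬F)) ∨ T)
  step 4: (T ∧ ¬(T ∧ F)) ∨ ((((T ∧ F) ∨ ¬T) ∨ ((F ∨ T) ∨ ¬F)) ∨ T)
  step 5: ¬(T ∧ F) ∨ ((((T ∧ F) ∨ ¬T) ∨ ((F ∨ T) ∨ ¬F)) ∨ T)
  step 6: (¬T ∨ ¬F) ∨ ((((T ∧ F) ∨ ¬T) ∨ ((F ∨ T) ∨ ¬F)) ∨ T)
  step 7: (F ∨ ¬F) ∨ ((((T ∧ F) ∨ ¬T) ∨ ((F ∨ T) ∨ ¬F)) ∨ T)
  step 8: ¬F ∨ ((((T ∧ F) ∨ ¬T) ∨ ((F ∨ T) ∨ ¬F)) ∨ T)
  step 9: T ∨ ((((T ∧ F) ∨ ¬T) ∨ ((F ∨ T) ∨ ¬F)) ∨ T)
  step 10: T

Answer: normal form = T  (in 10 steps)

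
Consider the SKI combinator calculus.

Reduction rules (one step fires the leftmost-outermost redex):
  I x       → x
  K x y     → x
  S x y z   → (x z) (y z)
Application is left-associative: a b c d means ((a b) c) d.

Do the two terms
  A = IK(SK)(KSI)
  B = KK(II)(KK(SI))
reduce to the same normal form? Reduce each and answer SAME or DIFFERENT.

Term A:
  start: IK(SK)(KSI)
  [1] K(SK)(KSI)
  [2] SK

Term B:
  start: KK(II)(KK(SI))
  [1] K(KK(SI))
  [2] KK

Answer: DIFFERENT — A ⇓ SK, B ⇓ KK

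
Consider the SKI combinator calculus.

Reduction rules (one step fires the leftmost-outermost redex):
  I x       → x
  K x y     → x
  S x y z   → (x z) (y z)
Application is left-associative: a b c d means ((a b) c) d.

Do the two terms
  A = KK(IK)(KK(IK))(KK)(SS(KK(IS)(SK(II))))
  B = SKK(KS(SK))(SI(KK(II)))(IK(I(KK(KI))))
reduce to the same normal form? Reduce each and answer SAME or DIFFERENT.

Answer: DIFFERENT — A ⇓ K(SS(K(SKI))), B ⇓ S(SIK)(KK)

Reduction:
Term A:
  start: KK(IK)(KK(IK))(KK)(SS(KK(IS)(SK(II))))
  [1] K(KK(IK))(KK)(SS(KK(IS)(SK(II))))
  [2] KK(IK)(SS(KK(IS)(SK(II))))
  [3] K(SS(KK(IS)(SK(II))))
  [4] K(SS(K(SK(II))))
  [5] K(SS(K(SKI)))

Term B:
  start: SKK(KS(SK))(SI(KK(II)))(IK(I(KK(KI))))
  [1] K(KS(SK))(K(KS(SK)))(SI(KK(II)))(IK(I(KK(KI))))
  [2] KS(SK)(SI(KK(II)))(IK(I(KK(KI))))
  [3] S(SI(KK(II)))(IK(I(KK(KI))))
  [4] S(SIK)(IK(I(KK(KI))))
  [5] S(SIK)(K(I(KK(KI))))
  [6] S(SIK)(K(KK(KI)))
  [7] S(SIK)(KK)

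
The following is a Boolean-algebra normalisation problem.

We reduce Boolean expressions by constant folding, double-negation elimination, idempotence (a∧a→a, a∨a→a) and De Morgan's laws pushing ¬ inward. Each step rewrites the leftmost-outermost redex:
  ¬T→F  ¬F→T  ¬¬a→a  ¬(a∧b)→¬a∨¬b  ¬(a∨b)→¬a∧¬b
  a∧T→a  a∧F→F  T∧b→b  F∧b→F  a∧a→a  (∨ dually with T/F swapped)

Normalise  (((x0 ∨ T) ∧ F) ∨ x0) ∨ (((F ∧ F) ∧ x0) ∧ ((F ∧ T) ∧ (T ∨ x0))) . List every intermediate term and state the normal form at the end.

  start: (((x0 ∨ T) ∧ F) ∨ x0) ∨ (((F ∧ F) ∧ x0) ∧ ((F ∧ T) ∧ (T ∨ x0)))
  [1] (F ∨ x0) ∨ (((F ∧ F) ∧ x0) ∧ ((F ∧ T) ∧ (T ∨ x0)))
  [2] x0 ∨ (((F ∧ F) ∧ x0) ∧ ((F ∧ T) ∧ (T ∨ x0)))
  [3] x0 ∨ ((F ∧ x0) ∧ ((F ∧ T) ∧ (T ∨ x0)))
  [4] x0 ∨ (F ∧ ((F ∧ T) ∧ (T ∨ x0)))
  [5] x0 ∨ F
  [6] x0

Answer: normal form = x0  (in 6 steps)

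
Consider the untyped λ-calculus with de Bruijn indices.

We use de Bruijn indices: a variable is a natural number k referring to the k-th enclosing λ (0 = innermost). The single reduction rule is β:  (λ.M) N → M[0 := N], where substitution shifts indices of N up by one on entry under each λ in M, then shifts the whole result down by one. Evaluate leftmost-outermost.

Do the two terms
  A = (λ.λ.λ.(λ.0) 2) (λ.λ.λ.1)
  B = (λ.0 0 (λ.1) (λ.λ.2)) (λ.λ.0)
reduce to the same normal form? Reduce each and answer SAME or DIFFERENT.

Term A:
  start: (λ.λ.λ.(λ.0) 2) (λ.λ.λ.1)
  →1  λ.λ.(λ.0) (λ.λ.λ.1)
  →2  λ.λ.λ.λ.λ.1

Term B:
  start: (λ.0 0 (λ.1) (λ.λ.2)) (λ.λ.0)
  →1  (λ.λ.0) (λ.λ.0) (λ.λ.λ.0) (λ.λ.λ.λ.0)
  →2  (λ.0) (λ.λ.λ.0) (λ.λ.λ.λ.0)
  →3  (λ.λ.λ.0) (λ.λ.λ.λ.0)
  →4  λ.λ.0

Answer: DIFFERENT — A ⇓ λ.λ.λ.λ.λ.1, B ⇓ λ.λ.0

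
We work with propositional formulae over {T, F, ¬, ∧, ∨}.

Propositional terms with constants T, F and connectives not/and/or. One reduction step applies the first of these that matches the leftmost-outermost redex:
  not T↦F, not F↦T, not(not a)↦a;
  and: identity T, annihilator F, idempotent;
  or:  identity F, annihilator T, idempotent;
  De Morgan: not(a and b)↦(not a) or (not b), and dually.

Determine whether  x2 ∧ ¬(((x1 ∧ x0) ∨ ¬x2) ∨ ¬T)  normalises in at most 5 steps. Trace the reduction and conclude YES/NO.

  start: x2 ∧ ¬(((x1 ∧ x0) ∨ ¬x2) ∨ ¬T)
  [1] x2 ∧ (¬((x1 ∧ x0) ∨ ¬x2) ∧ ¬¬T)
  [2] x2 ∧ ((¬(x1 ∧ x0) ∧ ¬¬x2) ∧ ¬¬T)
  [3] x2 ∧ (((¬x1 ∨ ¬x0) ∧ ¬¬x2) ∧ ¬¬T)
  [4] x2 ∧ (((¬x1 ∨ ¬x0) ∧ x2) ∧ ¬¬T)
  [5] x2 ∧ (((¬x1 ∨ ¬x0) ∧ x2) ∧ T)

Answer: NO — after 5 steps the term is x2 ∧ (((¬x1 ∨ ¬x0) ∧ x2) ∧ T), not yet normal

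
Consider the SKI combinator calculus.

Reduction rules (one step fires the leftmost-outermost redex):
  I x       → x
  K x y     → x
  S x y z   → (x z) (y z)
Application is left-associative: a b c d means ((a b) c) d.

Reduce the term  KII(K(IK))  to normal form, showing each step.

Answer: normal form = KK  (in 3 steps)

Reduction:
  start: KII(K(IK))
  step 1: I(K(IK))
  step 2: K(IK)
  step 3: KK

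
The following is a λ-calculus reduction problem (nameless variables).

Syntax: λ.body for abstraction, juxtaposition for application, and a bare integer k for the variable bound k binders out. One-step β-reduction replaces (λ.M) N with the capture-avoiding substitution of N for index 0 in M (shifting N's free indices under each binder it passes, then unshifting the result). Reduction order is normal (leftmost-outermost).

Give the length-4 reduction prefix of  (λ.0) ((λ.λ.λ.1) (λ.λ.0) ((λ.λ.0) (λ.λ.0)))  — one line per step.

  start: (λ.0) ((λ.λ.λ.1) (λ.λ.0) ((λ.λ.0) (λ.λ.0)))
  [1] (λ.λ.λ.1) (λ.λ.0) ((λ.λ.0) (λ.λ.0))
  [2] (λ.λ.1) ((λ.λ.0) (λ.λ.0))
  [3] λ.(λ.λ.0) (λ.λ.0)
  [4] λ.λ.0

Answer: after 4 steps: λ.λ.0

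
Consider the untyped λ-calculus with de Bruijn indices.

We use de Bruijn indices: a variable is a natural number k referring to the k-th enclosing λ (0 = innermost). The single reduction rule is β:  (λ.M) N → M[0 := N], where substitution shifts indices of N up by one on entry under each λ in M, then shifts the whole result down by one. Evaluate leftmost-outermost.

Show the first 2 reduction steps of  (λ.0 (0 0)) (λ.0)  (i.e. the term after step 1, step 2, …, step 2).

Answer: after 2 steps: (λ.0) (λ.0)

Reduction:
  start: (λ.0 (0 0)) (λ.0)
  [1] (λ.0) ((λ.0) (λ.0))
  [2] (λ.0) (λ.0)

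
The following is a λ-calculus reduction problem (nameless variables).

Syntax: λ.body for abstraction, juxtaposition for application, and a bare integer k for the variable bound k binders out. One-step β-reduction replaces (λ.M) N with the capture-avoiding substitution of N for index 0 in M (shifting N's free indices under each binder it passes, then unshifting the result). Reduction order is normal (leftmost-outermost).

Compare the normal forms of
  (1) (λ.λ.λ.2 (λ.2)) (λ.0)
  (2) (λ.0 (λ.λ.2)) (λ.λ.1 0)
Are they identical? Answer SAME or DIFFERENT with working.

Answer: DIFFERENT — A ⇓ λ.λ.λ.2, B ⇓ λ.λ.λ.λ.1 0

Derivation:
Term A:
  start: (λ.λ.λ.2 (λ.2)) (λ.0)
  [1] λ.λ.(λ.0) (λ.2)
  [2] λ.λ.λ.2

Term B:
  start: (λ.0 (λ.λ.2)) (λ.λ.1 0)
  [1] (λ.λ.1 0) (λ.λ.λ.λ.1 0)
  [2] λ.(λ.λ.λ.λ.1 0) 0
  [3] λ.λ.λ.λ.1 0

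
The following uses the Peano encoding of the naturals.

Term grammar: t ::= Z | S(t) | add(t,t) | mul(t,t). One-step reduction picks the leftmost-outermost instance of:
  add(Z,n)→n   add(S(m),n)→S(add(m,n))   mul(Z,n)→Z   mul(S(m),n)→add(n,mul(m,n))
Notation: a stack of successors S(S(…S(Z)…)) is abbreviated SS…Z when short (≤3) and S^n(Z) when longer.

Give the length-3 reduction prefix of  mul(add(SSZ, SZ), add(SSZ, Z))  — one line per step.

Answer: after 3 steps: add(S(add(SZ, Z)), mul(add(SZ, SZ), add(SSZ, Z)))

Working:
  start: mul(add(SSZ, SZ), add(SSZ, Z))
  step 1: mul(S(add(SZ, SZ)), add(SSZ, Z))
  step 2: add(add(SSZ, Z), mul(add(SZ, SZ), add(SSZ, Z)))
  step 3: add(S(add(SZ, Z)), mul(add(SZ, SZ), add(SSZ, Z)))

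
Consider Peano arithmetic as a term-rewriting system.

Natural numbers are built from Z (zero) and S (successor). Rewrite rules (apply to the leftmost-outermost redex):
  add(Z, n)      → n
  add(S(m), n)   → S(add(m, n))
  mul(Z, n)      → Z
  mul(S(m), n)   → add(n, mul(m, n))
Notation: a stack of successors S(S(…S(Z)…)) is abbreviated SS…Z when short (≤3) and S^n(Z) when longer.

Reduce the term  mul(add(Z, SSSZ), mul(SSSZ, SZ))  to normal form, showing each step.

  start: mul(add(Z, SSSZ), mul(SSSZ, SZ))
  step 1: mul(SSSZ, mul(SSSZ, SZ))
  step 2: add(mul(SSSZ, SZ), mul(SSZ, mul(SSSZ, SZ)))
  step 3: add(add(SZ, mul(SSZ, SZ)), mul(SSZ, mul(SSSZ, SZ)))
  step 4: add(S(add(Z, mul(SSZ, SZ))), mul(SSZ, mul(SSSZ, SZ)))
  step 5: S(add(add(Z, mul(SSZ, SZ)), mul(SSZ, mul(SSSZ, SZ))))
  step 6: S(add(mul(SSZ, SZ), mul(SSZ, mul(SSSZ, SZ))))
  step 7: S(add(add(SZ, mul(SZ, SZ)), mul(SSZ, mul(SSSZ, SZ))))
  step 8: S(add(S(add(Z, mul(SZ, SZ))), mul(SSZ, mul(SSSZ, SZ))))
  step 9: S(S(add(add(Z, mul(SZ, SZ)), mul(SSZ, mul(SSSZ, SZ)))))
  step 10: S(S(add(mul(SZ, SZ), mul(SSZ, mul(SSSZ, SZ)))))
  step 11: S(S(add(add(SZ, mul(Z, SZ)), mul(SSZ, mul(SSSZ, SZ)))))
  step 12: S(S(add(S(add(Z, mul(Z, SZ))), mul(SSZ, mul(SSSZ, SZ)))))
  step 13: S(S(S(add(add(Z, mul(Z, SZ)), mul(SSZ, mul(SSSZ, SZ))))))
  step 14: S(S(S(add(mul(Z, SZ), mul(SSZ, mul(SSSZ, SZ))))))
  step 15: S(S(S(add(Z, mul(SSZ, mul(SSSZ, SZ))))))
  step 16: S(S(S(mul(SSZ, mul(SSSZ, SZ)))))
  step 17: S(S(S(add(mul(SSSZ, SZ), mul(SZ, mul(SSSZ, SZ))))))
  step 18: S(S(S(add(add(SZ, mul(SSZ, SZ)), mul(SZ, mul(SSSZ, SZ))))))
  step 19: S(S(S(add(S(add(Z, mul(SSZ, SZ))), mul(SZ, mul(SSSZ, SZ))))))
  step 20: S(S(S(S(add(add(Z, mul(SSZ, SZ)), mul(SZ, mul(SSSZ, SZ)))))))
  step 21: S(S(S(S(add(mul(SSZ, SZ), mul(SZ, mul(SSSZ, SZ)))))))
  step 22: S(S(S(S(add(add(SZ, mul(SZ, SZ)), mul(SZ, mul(SSSZ, SZ)))))))
  step 23: S(S(S(S(add(S(add(Z, mul(SZ, SZ))), mul(SZ, mul(SSSZ, SZ)))))))
  step 24: S(S(S(S(S(add(add(Z, mul(SZ, SZ)), mul(SZ, mul(SSSZ, SZ))))))))
  step 25: S(S(S(S(S(add(mul(SZ, SZ), mul(SZ, mul(SSSZ, SZ))))))))
  step 26: S(S(S(S(S(add(add(SZ, mul(Z, SZ)), mul(SZ, mul(SSSZ, SZ))))))))
  step 27: S(S(S(S(S(add(S(add(Z, mul(Z, SZ))), mul(SZ, mul(SSSZ, SZ))))))))
  step 28: S(S(S(S(S(S(add(add(Z, mul(Z, SZ)), mul(SZ, mul(SSSZ, SZ)))))))))
  step 29: S(S(S(S(S(S(add(mul(Z, SZ), mul(SZ, mul(SSSZ, SZ)))))))))
  step 30: S(S(S(S(S(S(add(Z, mul(SZ, mul(SSSZ, SZ)))))))))
  step 31: S(S(S(S(S(S(mul(SZ, mul(SSSZ, SZ))))))))
  step 32: S(S(S(S(S(S(add(mul(SSSZ, SZ), mul(Z, mul(SSSZ, SZ)))))))))
  step 33: S(S(S(S(S(S(add(add(SZ, mul(SSZ, SZ)), mul(Z, mul(SSSZ, SZ)))))))))
  step 34: S(S(S(S(S(S(add(S(add(Z, mul(SSZ, SZ))), mul(Z, mul(SSSZ, SZ)))))))))
  step 35: S(S(S(S(S(S(S(add(add(Z, mul(SSZ, SZ)), mul(Z, mul(SSSZ, SZ))))))))))
  step 36: S(S(S(S(S(S(S(add(mul(SSZ, SZ), mul(Z, mul(SSSZ, SZ))))))))))
  step 37: S(S(S(S(S(S(S(add(add(SZ, mul(SZ, SZ)), mul(Z, mul(SSSZ, SZ))))))))))
  step 38: S(S(S(S(S(S(S(add(S(add(Z, mul(SZ, SZ))), mul(Z, mul(SSSZ, SZ))))))))))
  step 39: S(S(S(S(S(S(S(S(add(add(Z, mul(SZ, SZ)), mul(Z, mul(SSSZ, SZ)))))))))))
  step 40: S(S(S(S(S(S(S(S(add(mul(SZ, SZ), mul(Z, mul(SSSZ, SZ)))))))))))
  step 41: S(S(S(S(S(S(S(S(add(add(SZ, mul(Z, SZ)), mul(Z, mul(SSSZ, SZ)))))))))))
  step 42: S(S(S(S(S(S(S(S(add(S(add(Z, mul(Z, SZ))), mul(Z, mul(SSSZ, SZ)))))))))))
  step 43: S(S(S(S(S(S(S(S(S(add(add(Z, mul(Z, SZ)), mul(Z, mul(SSSZ, SZ))))))))))))
  step 44: S(S(S(S(S(S(S(S(S(add(mul(Z, SZ), mul(Z, mul(SSSZ, SZ))))))))))))
  step 45: S(S(S(S(S(S(S(S(S(add(Z, mul(Z, mul(SSSZ, SZ))))))))))))
  step 46: S(S(S(S(S(S(S(S(S(mul(Z, mul(SSSZ, SZ)))))))))))
  step 47: S^9(Z)

Answer: normal form = S^9(Z)  (in 47 steps)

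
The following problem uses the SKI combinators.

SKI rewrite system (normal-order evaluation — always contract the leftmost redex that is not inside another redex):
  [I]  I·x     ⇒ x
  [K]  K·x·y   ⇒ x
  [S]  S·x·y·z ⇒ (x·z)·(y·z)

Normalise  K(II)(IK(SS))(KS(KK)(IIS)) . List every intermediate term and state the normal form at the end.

  start: K(II)(IK(SS))(KS(KK)(IIS))
  step 1: II(KS(KK)(IIS))
  step 2: I(KS(KK)(IIS))
  step 3: KS(KK)(IIS)
  step 4: S(IIS)
  step 5: S(IS)
  step 6: SS

Answer: normal form = SS  (in 6 steps)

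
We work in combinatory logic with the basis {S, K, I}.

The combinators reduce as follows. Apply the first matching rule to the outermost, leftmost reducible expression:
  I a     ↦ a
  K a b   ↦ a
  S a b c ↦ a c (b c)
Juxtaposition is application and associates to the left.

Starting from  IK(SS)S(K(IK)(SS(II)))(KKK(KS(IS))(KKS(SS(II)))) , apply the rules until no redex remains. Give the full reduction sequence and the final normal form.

Answer: normal form = SS(KS)  (in 11 steps)

Reduction:
  start: IK(SS)S(K(IK)(SS(II)))(KKK(KS(IS))(KKS(SS(II))))
  [1] K(SS)S(K(IK)(SS(II)))(KKK(KS(IS))(KKS(SS(II))))
  [2] SS(K(IK)(SS(II)))(KKK(KS(IS))(KKS(SS(II))))
  [3] S(KKK(KS(IS))(KKS(SS(II))))(K(IK)(SS(II))(KKK(KS(IS))(KKS(SS(II)))))
  [4] S(K(KS(IS))(KKS(SS(II))))(K(IK)(SS(II))(KKK(KS(IS))(KKS(SS(II)))))
  [5] S(KS(IS))(K(IK)(SS(II))(KKK(KS(IS))(KKS(SS(II)))))
  [6] SS(K(IK)(SS(II))(KKK(KS(IS))(KKS(SS(II)))))
  [7] SS(IK(KKK(KS(IS))(KKS(SS(II)))))
  [8] SS(K(KKK(KS(IS))(KKS(SS(II)))))
  [9] SS(K(K(KS(IS))(KKS(SS(II)))))
  [10] SS(K(KS(IS)))
  [11] SS(KS)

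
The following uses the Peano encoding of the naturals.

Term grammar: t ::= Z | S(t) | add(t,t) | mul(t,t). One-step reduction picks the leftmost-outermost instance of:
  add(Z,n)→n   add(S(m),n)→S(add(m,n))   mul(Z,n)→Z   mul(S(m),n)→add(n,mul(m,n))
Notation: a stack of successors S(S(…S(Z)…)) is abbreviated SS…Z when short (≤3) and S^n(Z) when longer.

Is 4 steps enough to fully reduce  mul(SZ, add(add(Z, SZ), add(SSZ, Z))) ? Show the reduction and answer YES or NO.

Answer: NO — after 4 steps the term is S(add(add(Z, add(SSZ, Z)), mul(Z, add(add(Z, SZ), add(SSZ, Z))))), not yet normal

Reduction:
  start: mul(SZ, add(add(Z, SZ), add(SSZ, Z)))
  [1] add(add(add(Z, SZ), add(SSZ, Z)), mul(Z, add(add(Z, SZ), add(SSZ, Z))))
  [2] add(add(SZ, add(SSZ, Z)), mul(Z, add(add(Z, SZ), add(SSZ, Z))))
  [3] add(S(add(Z, add(SSZ, Z))), mul(Z, add(add(Z, SZ), add(SSZ, Z))))
  [4] S(add(add(Z, add(SSZ, Z)), mul(Z, add(add(Z, SZ), add(SSZ, Z)))))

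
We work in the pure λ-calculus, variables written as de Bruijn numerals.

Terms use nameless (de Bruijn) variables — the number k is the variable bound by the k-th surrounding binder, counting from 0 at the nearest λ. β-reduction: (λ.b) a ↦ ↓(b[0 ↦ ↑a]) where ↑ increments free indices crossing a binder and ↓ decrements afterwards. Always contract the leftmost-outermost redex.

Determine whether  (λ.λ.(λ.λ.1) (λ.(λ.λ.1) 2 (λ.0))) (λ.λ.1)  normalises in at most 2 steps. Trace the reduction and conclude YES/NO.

  start: (λ.λ.(λ.λ.1) (λ.(λ.λ.1) 2 (λ.0))) (λ.λ.1)
  →1  λ.(λ.λ.1) (λ.(λ.λ.1) (λ.λ.1) (λ.0))
  →2  λ.λ.λ.(λ.λ.1) (λ.λ.1) (λ.0)

Answer: NO — after 2 steps the term is λ.λ.λ.(λ.λ.1) (λ.λ.1) (λ.0), not yet normal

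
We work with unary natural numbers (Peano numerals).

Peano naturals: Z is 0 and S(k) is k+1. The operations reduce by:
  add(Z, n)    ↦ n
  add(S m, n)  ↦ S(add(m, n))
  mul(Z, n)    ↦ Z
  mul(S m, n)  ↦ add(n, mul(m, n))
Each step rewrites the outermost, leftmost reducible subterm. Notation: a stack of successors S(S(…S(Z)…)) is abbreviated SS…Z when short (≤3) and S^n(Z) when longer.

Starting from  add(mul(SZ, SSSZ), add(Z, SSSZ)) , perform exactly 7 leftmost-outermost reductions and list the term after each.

  start: add(mul(SZ, SSSZ), add(Z, SSSZ))
  step 1: add(add(SSSZ, mul(Z, SSSZ)), add(Z, SSSZ))
  step 2: add(S(add(SSZ, mul(Z, SSSZ))), add(Z, SSSZ))
  step 3: S(add(add(SSZ, mul(Z, SSSZ)), add(Z, SSSZ)))
  step 4: S(add(S(add(SZ, mul(Z, SSSZ))), add(Z, SSSZ)))
  step 5: S(S(add(add(SZ, mul(Z, SSSZ)), add(Z, SSSZ))))
  step 6: S(S(add(S(add(Z, mul(Z, SSSZ))), add(Z, SSSZ))))
  step 7: S(S(S(add(add(Z, mul(Z, SSSZ)), add(Z, SSSZ)))))

Answer: after 7 steps: S(S(S(add(add(Z, mul(Z, SSSZ)), add(Z, SSSZ)))))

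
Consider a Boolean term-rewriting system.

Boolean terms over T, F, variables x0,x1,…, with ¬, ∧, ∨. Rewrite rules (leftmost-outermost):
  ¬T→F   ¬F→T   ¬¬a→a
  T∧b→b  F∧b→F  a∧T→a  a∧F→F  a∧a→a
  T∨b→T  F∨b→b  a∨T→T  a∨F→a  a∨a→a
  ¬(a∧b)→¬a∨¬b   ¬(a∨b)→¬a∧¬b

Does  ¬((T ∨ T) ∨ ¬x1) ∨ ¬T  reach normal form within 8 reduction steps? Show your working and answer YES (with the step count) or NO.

Answer: YES — reaches normal form F in 7 ≤ 8 steps

Reduction:
  start: ¬((T ∨ T) ∨ ¬x1) ∨ ¬T
  [1] (¬(T ∨ T) ∧ ¬¬x1) ∨ ¬T
  [2] ((¬T ∧ ¬T) ∧ ¬¬x1) ∨ ¬T
  [3] (¬T ∧ ¬¬x1) ∨ ¬T
  [4] (F ∧ ¬¬x1) ∨ ¬T
  [5] F ∨ ¬T
  [6] ¬T
  [7] F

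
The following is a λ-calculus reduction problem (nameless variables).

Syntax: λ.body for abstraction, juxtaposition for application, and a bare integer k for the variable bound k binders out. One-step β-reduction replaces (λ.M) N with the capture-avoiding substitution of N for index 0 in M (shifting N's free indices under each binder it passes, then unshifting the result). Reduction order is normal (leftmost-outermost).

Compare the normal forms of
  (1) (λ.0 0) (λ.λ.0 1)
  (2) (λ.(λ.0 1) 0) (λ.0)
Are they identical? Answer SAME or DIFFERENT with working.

Term A:
  start: (λ.0 0) (λ.λ.0 1)
  →1  (λ.λ.0 1) (λ.λ.0 1)
  →2  λ.0 (λ.λ.0 1)

Term B:
  start: (λ.(λ.0 1) 0) (λ.0)
  →1  (λ.0 (λ.0)) (λ.0)
  →2  (λ.0) (λ.0)
  →3  λ.0

Answer: DIFFERENT — A ⇓ λ.0 (λ.λ.0 1), B ⇓ λ.0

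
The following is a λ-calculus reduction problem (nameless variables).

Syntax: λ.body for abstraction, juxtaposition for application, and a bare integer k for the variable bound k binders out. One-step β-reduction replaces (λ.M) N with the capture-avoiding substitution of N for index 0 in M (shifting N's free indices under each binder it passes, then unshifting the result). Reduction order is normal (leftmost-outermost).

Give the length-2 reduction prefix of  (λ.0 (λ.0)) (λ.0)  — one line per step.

Answer: after 2 steps: λ.0

Derivation:
  start: (λ.0 (λ.0)) (λ.0)
  step 1: (λ.0) (λ.0)
  step 2: λ.0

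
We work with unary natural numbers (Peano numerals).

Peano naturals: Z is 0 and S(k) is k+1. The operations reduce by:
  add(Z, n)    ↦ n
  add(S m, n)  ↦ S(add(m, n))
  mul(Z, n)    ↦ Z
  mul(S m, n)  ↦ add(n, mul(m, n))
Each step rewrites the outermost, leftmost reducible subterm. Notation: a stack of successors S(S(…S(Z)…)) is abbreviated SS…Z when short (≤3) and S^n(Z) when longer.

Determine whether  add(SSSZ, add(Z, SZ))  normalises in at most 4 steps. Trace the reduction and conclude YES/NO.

  start: add(SSSZ, add(Z, SZ))
  [1] S(add(SSZ, add(Z, SZ)))
  [2] S(S(add(SZ, add(Z, SZ))))
  [3] S(S(S(add(Z, add(Z, SZ)))))
  [4] S(S(S(add(Z, SZ))))

Answer: NO — after 4 steps the term is S(S(S(add(Z, SZ)))), not yet normal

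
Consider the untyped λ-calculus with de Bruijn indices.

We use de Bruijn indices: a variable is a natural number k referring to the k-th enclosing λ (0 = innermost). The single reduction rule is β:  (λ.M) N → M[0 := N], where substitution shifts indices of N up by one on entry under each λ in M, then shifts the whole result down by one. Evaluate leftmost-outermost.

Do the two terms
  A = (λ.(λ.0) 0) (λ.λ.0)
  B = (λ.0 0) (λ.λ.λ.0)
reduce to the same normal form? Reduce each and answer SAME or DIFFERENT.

Term A:
  start: (λ.(λ.0) 0) (λ.λ.0)
  step 1: (λ.0) (λ.λ.0)
  step 2: λ.λ.0

Term B:
  start: (λ.0 0) (λ.λ.λ.0)
  step 1: (λ.λ.λ.0) (λ.λ.λ.0)
  step 2: λ.λ.0

Answer: SAME — A ⇓ λ.λ.0, B ⇓ λ.λ.0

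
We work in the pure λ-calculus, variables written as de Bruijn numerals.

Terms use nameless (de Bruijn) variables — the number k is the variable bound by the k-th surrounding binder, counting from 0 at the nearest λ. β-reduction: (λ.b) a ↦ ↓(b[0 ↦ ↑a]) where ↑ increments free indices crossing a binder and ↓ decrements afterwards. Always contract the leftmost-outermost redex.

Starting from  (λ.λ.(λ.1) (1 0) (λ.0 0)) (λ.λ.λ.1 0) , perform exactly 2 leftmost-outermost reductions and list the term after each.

Answer: after 2 steps: λ.0 (λ.0 0)

Reduction:
  start: (λ.λ.(λ.1) (1 0) (λ.0 0)) (λ.λ.λ.1 0)
  →1  λ.(λ.1) ((λ.λ.λ.1 0) 0) (λ.0 0)
  →2  λ.0 (λ.0 0)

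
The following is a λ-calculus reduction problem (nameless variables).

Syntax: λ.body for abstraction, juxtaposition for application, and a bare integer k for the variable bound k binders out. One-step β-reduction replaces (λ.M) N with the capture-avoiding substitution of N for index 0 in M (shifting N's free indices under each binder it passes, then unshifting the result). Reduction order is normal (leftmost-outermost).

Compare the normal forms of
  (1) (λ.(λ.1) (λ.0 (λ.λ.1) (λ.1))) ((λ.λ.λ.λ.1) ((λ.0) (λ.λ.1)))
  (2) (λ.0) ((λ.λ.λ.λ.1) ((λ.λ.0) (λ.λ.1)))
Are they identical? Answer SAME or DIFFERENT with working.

Answer: SAME — A ⇓ λ.λ.λ.1, B ⇓ λ.λ.λ.1

Working:
Term A:
  start: (λ.(λ.1) (λ.0 (λ.λ.1) (λ.1))) ((λ.λ.λ.λ.1) ((λ.0) (λ.λ.1)))
  [1] (λ.(λ.λ.λ.λ.1) ((λ.0) (λ.λ.1))) (λ.0 (λ.λ.1) (λ.1))
  [2] (λ.λ.λ.λ.1) ((λ.0) (λ.λ.1))
  [3] λ.λ.λ.1

Term B:
  start: (λ.0) ((λ.λ.λ.λ.1) ((λ.λ.0) (λ.λ.1)))
  [1] (λ.λ.λ.λ.1) ((λ.λ.0) (λ.λ.1))
  [2] λ.λ.λ.1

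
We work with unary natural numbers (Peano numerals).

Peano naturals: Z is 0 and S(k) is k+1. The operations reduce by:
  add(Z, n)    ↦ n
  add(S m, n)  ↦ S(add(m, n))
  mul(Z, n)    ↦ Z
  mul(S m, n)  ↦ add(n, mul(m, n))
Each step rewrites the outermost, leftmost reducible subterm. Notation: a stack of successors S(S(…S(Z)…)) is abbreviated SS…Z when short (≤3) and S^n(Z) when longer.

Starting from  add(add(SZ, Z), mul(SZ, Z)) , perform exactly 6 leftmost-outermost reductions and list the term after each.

  start: add(add(SZ, Z), mul(SZ, Z))
  →1  add(S(add(Z, Z)), mul(SZ, Z))
  →2  S(add(add(Z, Z), mul(SZ, Z)))
  →3  S(add(Z, mul(SZ, Z)))
  →4  S(mul(SZ, Z))
  →5  S(add(Z, mul(Z, Z)))
  →6  S(mul(Z, Z))

Answer: after 6 steps: S(mul(Z, Z))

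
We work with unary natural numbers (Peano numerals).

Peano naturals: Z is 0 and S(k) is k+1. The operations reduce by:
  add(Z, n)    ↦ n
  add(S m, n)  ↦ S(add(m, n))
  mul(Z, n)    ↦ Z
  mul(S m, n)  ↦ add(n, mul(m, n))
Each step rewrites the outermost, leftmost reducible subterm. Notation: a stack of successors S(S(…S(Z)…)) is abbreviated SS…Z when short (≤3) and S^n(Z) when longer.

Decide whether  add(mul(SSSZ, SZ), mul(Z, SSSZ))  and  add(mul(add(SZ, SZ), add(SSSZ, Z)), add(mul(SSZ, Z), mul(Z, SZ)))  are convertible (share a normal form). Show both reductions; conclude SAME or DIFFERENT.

Term A:
  start: add(mul(SSSZ, SZ), mul(Z, SSSZ))
  [1] add(add(SZ, mul(SSZ, SZ)), mul(Z, SSSZ))
  [2] add(S(add(Z, mul(SSZ, SZ))), mul(Z, SSSZ))
  [3] S(add(add(Z, mul(SSZ, SZ)), mul(Z, SSSZ)))
  [4] S(add(mul(SSZ, SZ), mul(Z, SSSZ)))
  [5] S(add(add(SZ, mul(SZ, SZ)), mul(Z, SSSZ)))
  [6] S(add(S(add(Z, mul(SZ, SZ))), mul(Z, SSSZ)))
  [7] S(S(add(add(Z, mul(SZ, SZ)), mul(Z, SSSZ))))
  [8] S(S(add(mul(SZ, SZ), mul(Z, SSSZ))))
  [9] S(S(add(add(SZ, mul(Z, SZ)), mul(Z, SSSZ))))
  [10] S(S(add(S(add(Z, mul(Z, SZ))), mul(Z, SSSZ))))
  [11] S(S(S(add(add(Z, mul(Z, SZ)), mul(Z, SSSZ)))))
  [12] S(S(S(add(mul(Z, SZ), mul(Z, SSSZ)))))
  [13] S(S(S(add(Z, mul(Z, SSSZ)))))
  [14] S(S(S(mul(Z, SSSZ))))
  [15] SSSZ

Term B:
  start: add(mul(add(SZ, SZ), add(SSSZ, Z)), add(mul(SSZ, Z), mul(Z, SZ)))
  [1] add(mul(S(add(Z, SZ)), add(SSSZ, Z)), add(mul(SSZ, Z), mul(Z, SZ)))
  [2] add(add(add(SSSZ, Z), mul(add(Z, SZ), add(SSSZ, Z))), add(mul(SSZ, Z), mul(Z, SZ)))
  [3] add(add(S(add(SSZ, Z)), mul(add(Z, SZ), add(SSSZ, Z))), add(mul(SSZ, Z), mul(Z, SZ)))
  [4] add(S(add(add(SSZ, Z), mul(add(Z, SZ), add(SSSZ, Z)))), add(mul(SSZ, Z), mul(Z, SZ)))
  [5] S(add(add(add(SSZ, Z), mul(add(Z, SZ), add(SSSZ, Z))), add(mul(SSZ, Z), mul(Z, SZ))))
  [6] S(add(add(S(add(SZ, Z)), mul(add(Z, SZ), add(SSSZ, Z))), add(mul(SSZ, Z), mul(Z, SZ))))
  [7] S(add(S(add(add(SZ, Z), mul(add(Z, SZ), add(SSSZ, Z)))), add(mul(SSZ, Z), mul(Z, SZ))))
  [8] S(S(add(add(add(SZ, Z), mul(add(Z, SZ), add(SSSZ, Z))), add(mul(SSZ, Z), mul(Z, SZ)))))
  [9] S(S(add(add(S(add(Z, Z)), mul(add(Z, SZ), add(SSSZ, Z))), add(mul(SSZ, Z), mul(Z, SZ)))))
  [10] S(S(add(S(add(add(Z, Z), mul(add(Z, SZ), add(SSSZ, Z)))), add(mul(SSZ, Z), mul(Z, SZ)))))
  [11] S(S(S(add(add(add(Z, Z), mul(add(Z, SZ), add(SSSZ, Z))), add(mul(SSZ, Z), mul(Z, SZ))))))
  [12] S(S(S(add(add(Z, mul(add(Z, SZ), add(SSSZ, Z))), add(mul(SSZ, Z), mul(Z, SZ))))))
  [13] S(S(S(add(mul(add(Z, SZ), add(SSSZ, Z)), add(mul(SSZ, Z), mul(Z, SZ))))))
  [14] S(S(S(add(mul(SZ, add(SSSZ, Z)), add(mul(SSZ, Z), mul(Z, SZ))))))
  [15] S(S(S(add(add(add(SSSZ, Z), mul(Z, add(SSSZ, Z))), add(mul(SSZ, Z), mul(Z, SZ))))))
  [16] S(S(S(add(add(S(add(SSZ, Z)), mul(Z, add(SSSZ, Z))), add(mul(SSZ, Z), mul(Z, SZ))))))
  [17] S(S(S(add(S(add(add(SSZ, Z), mul(Z, add(SSSZ, Z)))), add(mul(SSZ, Z), mul(Z, SZ))))))
  [18] S(S(S(S(add(add(add(SSZ, Z), mul(Z, add(SSSZ, Z))), add(mul(SSZ, Z), mul(Z, SZ)))))))
  [19] S(S(S(S(add(add(S(add(SZ, Z)), mul(Z, add(SSSZ, Z))), add(mul(SSZ, Z), mul(Z, SZ)))))))
  [20] S(S(S(S(add(S(add(add(SZ, Z), mul(Z, add(SSSZ, Z)))), add(mul(SSZ, Z), mul(Z, SZ)))))))
  [21] S(S(S(S(S(add(add(add(SZ, Z), mul(Z, add(SSSZ, Z))), add(mul(SSZ, Z), mul(Z, SZ))))))))
  [22] S(S(S(S(S(add(add(S(add(Z, Z)), mul(Z, add(SSSZ, Z))), add(mul(SSZ, Z), mul(Z, SZ))))))))
  [23] S(S(S(S(S(add(S(add(add(Z, Z), mul(Z, add(SSSZ, Z)))), add(mul(SSZ, Z), mul(Z, SZ))))))))
  [24] S(S(S(S(S(S(add(add(add(Z, Z), mul(Z, add(SSSZ, Z))), add(mul(SSZ, Z), mul(Z, SZ)))))))))
  [25] S(S(S(S(S(S(add(add(Z, mul(Z, add(SSSZ, Z))), add(mul(SSZ, Z), mul(Z, SZ)))))))))
  [26] S(S(S(S(S(S(add(mul(Z, add(SSSZ, Z)), add(mul(SSZ, Z), mul(Z, SZ)))))))))
  [27] S(S(S(S(S(S(add(Z, add(mul(SSZ, Z), mul(Z, SZ)))))))))
  [28] S(S(S(S(S(S(add(mul(SSZ, Z), mul(Z, SZ))))))))
  [29] S(S(S(S(S(S(add(add(Z, mul(SZ, Z)), mul(Z, SZ))))))))
  [30] S(S(S(S(S(S(add(mul(SZ, Z), mul(Z, SZ))))))))
  [31] S(S(S(S(S(S(add(add(Z, mul(Z, Z)), mul(Z, SZ))))))))
  [32] S(S(S(S(S(S(add(mul(Z, Z), mul(Z, SZ))))))))
  [33] S(S(S(S(S(S(add(Z, mul(Z, SZ))))))))
  [34] S(S(S(S(S(S(mul(Z, SZ)))))))
  [35] S^6(Z)

Answer: DIFFERENT — A ⇓ SSSZ, B ⇓ S^6(Z)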